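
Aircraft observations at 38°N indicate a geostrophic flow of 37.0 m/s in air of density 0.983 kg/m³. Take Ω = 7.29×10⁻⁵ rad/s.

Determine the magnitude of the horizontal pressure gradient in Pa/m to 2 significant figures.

3.3×10⁻³ Pa/m

Coriolis parameter at 38°N:
f = 2Ω sin φ = 2 × 7.29×10⁻⁵ × sin 38° = 8.98×10⁻⁵ s⁻¹
Geostrophic balance rearranged: |∂P/∂n| = f ρ V_g
|∂P/∂n| = 8.98×10⁻⁵ × 0.983 × 37.0 = 3.26×10⁻³ Pa/m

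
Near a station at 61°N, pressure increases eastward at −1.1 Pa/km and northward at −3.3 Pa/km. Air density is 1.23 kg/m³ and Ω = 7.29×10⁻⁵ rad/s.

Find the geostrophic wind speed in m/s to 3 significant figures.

Coriolis parameter at 61°N:
f = 2Ω sin φ = 2 × 7.29×10⁻⁵ × sin 61° = 1.28×10⁻⁴ s⁻¹
Component geostrophic relations (x east, y north):
u_g = −(1/(fρ)) ∂P/∂y,  v_g = (1/(fρ)) ∂P/∂x
u_g = −(−3.3×10⁻³)/(1.28×10⁻⁴ × 1.23) = 21.0 m/s;  v_g = (−1.1×10⁻³)/(1.28×10⁻⁴ × 1.23) = −7.01 m/s
|V_g| = √(u_g² + v_g²) = 22.2 m/s

22.2 m/s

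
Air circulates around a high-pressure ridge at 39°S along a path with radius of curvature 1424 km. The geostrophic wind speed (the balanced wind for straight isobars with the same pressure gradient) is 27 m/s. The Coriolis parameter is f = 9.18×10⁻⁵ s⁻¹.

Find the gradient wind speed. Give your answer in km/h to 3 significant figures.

137 km/h

Around a high, pressure-gradient force acts outward with centrifugal, so Coriolis balances both:
fV = (1/ρ)|∂P/∂n| + V²/R  →  V² − fR·V + fR·V_g = 0
With fR = 9.18×10⁻⁵ × 1424×10³ m = 131 m/s:
V = [fR − √((fR)² − 4 fR V_g)]/2 = [131 − √(131² − 4×131×27)]/2 = 38.1 m/s
Supergeostrophic (V > V_g = 27 m/s), as expected around a high.
Converting: 38.1 m/s × 3.6 = 137 km/h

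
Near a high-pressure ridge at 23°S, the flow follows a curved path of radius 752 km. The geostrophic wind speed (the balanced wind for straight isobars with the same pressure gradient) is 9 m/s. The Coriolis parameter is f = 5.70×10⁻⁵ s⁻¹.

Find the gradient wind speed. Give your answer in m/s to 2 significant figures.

Around a high, pressure-gradient force acts outward with centrifugal, so Coriolis balances both:
fV = (1/ρ)|∂P/∂n| + V²/R  →  V² − fR·V + fR·V_g = 0
With fR = 5.70×10⁻⁵ × 752×10³ m = 42.9 m/s:
V = [fR − √((fR)² − 4 fR V_g)]/2 = [42.9 − √(42.9² − 4×42.9×9)]/2 = 12.9 m/s
Supergeostrophic (V > V_g = 9 m/s), as expected around a high.

13 m/s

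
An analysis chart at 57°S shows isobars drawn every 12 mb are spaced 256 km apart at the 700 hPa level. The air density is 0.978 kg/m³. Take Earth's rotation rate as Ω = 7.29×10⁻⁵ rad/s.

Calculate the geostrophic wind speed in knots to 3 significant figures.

Coriolis parameter at 57°S:
f = 2Ω sin φ = 2 × 7.29×10⁻⁵ × sin 57° = 1.22×10⁻⁴ s⁻¹
Pressure gradient: |∂P/∂n| = 1200 Pa / 256000 m = 4.69×10⁻³ Pa/m
Geostrophic balance (pressure-gradient force = Coriolis force):
V_g = (1/(fρ)) |∂P/∂n| = 4.69×10⁻³ / (1.22×10⁻⁴ × 0.978) = 39.2 m/s
Converting: 39.2 m/s × 1.944 = 76.2 knots

76.2 knots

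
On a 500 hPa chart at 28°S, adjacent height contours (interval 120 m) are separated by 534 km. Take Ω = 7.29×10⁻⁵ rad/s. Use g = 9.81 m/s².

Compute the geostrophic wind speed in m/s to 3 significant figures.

Coriolis parameter at 28°S:
f = 2Ω sin φ = 2 × 7.29×10⁻⁵ × sin 28° = 6.84×10⁻⁵ s⁻¹
Height gradient: |∂Z/∂n| = 120 m / 534000 m = 2.25×10⁻⁴
On a pressure surface, geostrophic balance gives V_g = (g/f)|∂Z/∂n|:
V_g = 9.81 × 2.25×10⁻⁴ / 6.84×10⁻⁵ = 32.2 m/s

32.2 m/s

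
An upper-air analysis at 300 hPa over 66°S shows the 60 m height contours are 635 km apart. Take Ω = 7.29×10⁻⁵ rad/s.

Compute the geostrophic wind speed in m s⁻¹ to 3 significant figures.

6.96 m s⁻¹

Coriolis parameter at 66°S:
f = 2Ω sin φ = 2 × 7.29×10⁻⁵ × sin 66° = 1.33×10⁻⁴ s⁻¹
Height gradient: |∂Z/∂n| = 60 m / 635000 m = 9.45×10⁻⁵
On a pressure surface, geostrophic balance gives V_g = (g/f)|∂Z/∂n|:
V_g = 9.81 × 9.45×10⁻⁵ / 1.33×10⁻⁴ = 6.96 m/s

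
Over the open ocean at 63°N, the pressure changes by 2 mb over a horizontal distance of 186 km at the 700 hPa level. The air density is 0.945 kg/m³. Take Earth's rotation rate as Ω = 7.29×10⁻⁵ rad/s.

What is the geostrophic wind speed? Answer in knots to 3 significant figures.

Coriolis parameter at 63°N:
f = 2Ω sin φ = 2 × 7.29×10⁻⁵ × sin 63° = 1.30×10⁻⁴ s⁻¹
Pressure gradient: |∂P/∂n| = 200 Pa / 186000 m = 1.08×10⁻³ Pa/m
Geostrophic balance (pressure-gradient force = Coriolis force):
V_g = (1/(fρ)) |∂P/∂n| = 1.08×10⁻³ / (1.30×10⁻⁴ × 0.945) = 8.76 m/s
Converting: 8.76 m/s × 1.944 = 17.0 knots

17.0 knots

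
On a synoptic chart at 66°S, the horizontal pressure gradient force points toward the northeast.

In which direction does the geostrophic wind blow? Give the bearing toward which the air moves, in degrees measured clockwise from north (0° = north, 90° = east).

The pressure-gradient force points toward the northeast (bearing 045°).
Geostrophic balance: in the Southern Hemisphere the Coriolis force deflects motion to the left, so the geostrophic wind blows 90° to the left of the pressure-gradient force (low pressure on the right).
Rotating 045° by 90° counterclockwise gives 315° — the wind blows toward the northwest.

315°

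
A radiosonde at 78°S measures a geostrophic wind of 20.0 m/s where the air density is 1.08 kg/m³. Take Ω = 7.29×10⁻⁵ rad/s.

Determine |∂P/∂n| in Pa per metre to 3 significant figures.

3.08×10⁻³ Pa/m

Coriolis parameter at 78°S:
f = 2Ω sin φ = 2 × 7.29×10⁻⁵ × sin 78° = 1.43×10⁻⁴ s⁻¹
Geostrophic balance rearranged: |∂P/∂n| = f ρ V_g
|∂P/∂n| = 1.43×10⁻⁴ × 1.08 × 20.0 = 3.08×10⁻³ Pa/m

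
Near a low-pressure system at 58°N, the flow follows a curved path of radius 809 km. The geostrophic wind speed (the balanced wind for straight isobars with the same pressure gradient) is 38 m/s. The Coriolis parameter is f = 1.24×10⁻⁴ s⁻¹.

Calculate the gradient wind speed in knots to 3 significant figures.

Around a low, centrifugal force acts outward with Coriolis, so pressure-gradient force balances both:
(1/ρ)|∂P/∂n| = fV + V²/R  →  V² + fR·V − fR·V_g = 0
With fR = 1.24×10⁻⁴ × 809×10³ m = 100 m/s:
V = [−fR + √((fR)² + 4 fR V_g)]/2 = [−100 + √(100² + 4×100×38)]/2 = 29.4 m/s
Subgeostrophic (V < V_g = 38 m/s), as expected around a low.
Converting: 29.4 m/s × 1.944 = 57.1 knots

57.1 knots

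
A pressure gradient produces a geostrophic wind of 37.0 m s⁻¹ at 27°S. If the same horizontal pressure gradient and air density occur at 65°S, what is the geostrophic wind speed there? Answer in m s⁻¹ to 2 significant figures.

19 m s⁻¹

With the same pressure gradient and density, V_g ∝ 1/f ∝ 1/sin φ.
V₂ = V₁ · sin φ₁ / sin φ₂ = 37.0 × sin 27° / sin 65°
V₂ = 37.0 × 0.4540/0.9063 = 19 m s⁻¹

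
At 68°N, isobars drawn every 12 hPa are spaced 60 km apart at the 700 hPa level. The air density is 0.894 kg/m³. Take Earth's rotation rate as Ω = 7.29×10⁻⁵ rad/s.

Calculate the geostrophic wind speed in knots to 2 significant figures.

Coriolis parameter at 68°N:
f = 2Ω sin φ = 2 × 7.29×10⁻⁵ × sin 68° = 1.35×10⁻⁴ s⁻¹
Pressure gradient: |∂P/∂n| = 1200 Pa / 60000 m = 2.00×10⁻² Pa/m
Geostrophic balance (pressure-gradient force = Coriolis force):
V_g = (1/(fρ)) |∂P/∂n| = 2.00×10⁻² / (1.35×10⁻⁴ × 0.894) = 165 m/s
Converting: 165 m/s × 1.944 = 320 knots

320 knots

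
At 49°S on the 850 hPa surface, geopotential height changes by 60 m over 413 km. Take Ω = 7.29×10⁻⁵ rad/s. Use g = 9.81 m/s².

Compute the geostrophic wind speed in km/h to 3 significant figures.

Coriolis parameter at 49°S:
f = 2Ω sin φ = 2 × 7.29×10⁻⁵ × sin 49° = 1.10×10⁻⁴ s⁻¹
Height gradient: |∂Z/∂n| = 60 m / 413000 m = 1.45×10⁻⁴
On a pressure surface, geostrophic balance gives V_g = (g/f)|∂Z/∂n|:
V_g = 9.81 × 1.45×10⁻⁴ / 1.10×10⁻⁴ = 13.0 m/s
Converting: 13.0 m/s × 3.6 = 46.6 km/h

46.6 km/h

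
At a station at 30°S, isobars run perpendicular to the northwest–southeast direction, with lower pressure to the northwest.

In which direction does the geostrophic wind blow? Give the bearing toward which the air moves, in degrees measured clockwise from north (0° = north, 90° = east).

225°

The pressure-gradient force points toward the northwest (bearing 315°).
Geostrophic balance: in the Southern Hemisphere the Coriolis force deflects motion to the left, so the geostrophic wind blows 90° to the left of the pressure-gradient force (low pressure on the right).
Rotating 315° by 90° counterclockwise gives 225° — the wind blows toward the southwest.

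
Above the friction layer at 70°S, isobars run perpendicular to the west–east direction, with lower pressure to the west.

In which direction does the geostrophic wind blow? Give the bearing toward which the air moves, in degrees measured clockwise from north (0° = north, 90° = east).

180°

The pressure-gradient force points toward the west (bearing 270°).
Geostrophic balance: in the Southern Hemisphere the Coriolis force deflects motion to the left, so the geostrophic wind blows 90° to the left of the pressure-gradient force (low pressure on the right).
Rotating 270° by 90° counterclockwise gives 180° — the wind blows toward the south.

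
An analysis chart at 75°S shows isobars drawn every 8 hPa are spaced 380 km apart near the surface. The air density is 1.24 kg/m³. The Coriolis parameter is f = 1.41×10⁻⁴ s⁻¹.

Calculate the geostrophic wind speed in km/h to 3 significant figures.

Pressure gradient: |∂P/∂n| = 800 Pa / 380000 m = 2.11×10⁻³ Pa/m
Geostrophic balance (pressure-gradient force = Coriolis force):
V_g = (1/(fρ)) |∂P/∂n| = 2.11×10⁻³ / (1.41×10⁻⁴ × 1.24) = 12.0 m/s
Converting: 12.0 m/s × 3.6 = 43.3 km/h

43.3 km/h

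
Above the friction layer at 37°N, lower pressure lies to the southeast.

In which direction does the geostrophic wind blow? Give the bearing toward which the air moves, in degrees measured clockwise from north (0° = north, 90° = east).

The pressure-gradient force points toward the southeast (bearing 135°).
Geostrophic balance: in the Northern Hemisphere the Coriolis force deflects motion to the right, so the geostrophic wind blows 90° to the right of the pressure-gradient force (low pressure on the left).
Rotating 135° by 90° clockwise gives 225° — the wind blows toward the southwest.

225°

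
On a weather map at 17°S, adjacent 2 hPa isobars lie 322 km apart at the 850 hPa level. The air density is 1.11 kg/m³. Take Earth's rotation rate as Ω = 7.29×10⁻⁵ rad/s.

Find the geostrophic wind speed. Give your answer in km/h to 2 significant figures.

Coriolis parameter at 17°S:
f = 2Ω sin φ = 2 × 7.29×10⁻⁵ × sin 17° = 4.26×10⁻⁵ s⁻¹
Pressure gradient: |∂P/∂n| = 200 Pa / 322000 m = 6.21×10⁻⁴ Pa/m
Geostrophic balance (pressure-gradient force = Coriolis force):
V_g = (1/(fρ)) |∂P/∂n| = 6.21×10⁻⁴ / (4.26×10⁻⁵ × 1.11) = 13.1 m/s
Converting: 13.1 m/s × 3.6 = 47 km/h

47 km/h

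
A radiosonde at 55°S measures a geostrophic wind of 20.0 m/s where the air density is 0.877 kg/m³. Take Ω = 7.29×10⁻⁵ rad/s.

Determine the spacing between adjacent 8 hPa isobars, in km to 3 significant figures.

382 km

Coriolis parameter at 55°S:
f = 2Ω sin φ = 2 × 7.29×10⁻⁵ × sin 55° = 1.19×10⁻⁴ s⁻¹
Geostrophic balance rearranged: |∂P/∂n| = f ρ V_g
|∂P/∂n| = 1.19×10⁻⁴ × 0.877 × 20.0 = 2.09×10⁻³ Pa/m
Isobar spacing: Δn = ΔP/|∂P/∂n| = 800 Pa / 2.09×10⁻³ Pa/m = 381890 m ≈ 382 km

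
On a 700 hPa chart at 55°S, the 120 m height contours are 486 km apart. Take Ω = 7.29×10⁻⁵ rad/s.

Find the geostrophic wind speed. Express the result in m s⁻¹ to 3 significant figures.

20.3 m s⁻¹

Coriolis parameter at 55°S:
f = 2Ω sin φ = 2 × 7.29×10⁻⁵ × sin 55° = 1.19×10⁻⁴ s⁻¹
Height gradient: |∂Z/∂n| = 120 m / 486000 m = 2.47×10⁻⁴
On a pressure surface, geostrophic balance gives V_g = (g/f)|∂Z/∂n|:
V_g = 9.81 × 2.47×10⁻⁴ / 1.19×10⁻⁴ = 20.3 m/s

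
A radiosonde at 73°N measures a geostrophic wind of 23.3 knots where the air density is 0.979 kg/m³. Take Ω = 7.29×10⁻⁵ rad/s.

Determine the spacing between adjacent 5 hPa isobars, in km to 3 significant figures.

306 km

Coriolis parameter at 73°N:
f = 2Ω sin φ = 2 × 7.29×10⁻⁵ × sin 73° = 1.39×10⁻⁴ s⁻¹
Wind speed in SI: 23.3 knots = 12.0 m/s
Geostrophic balance rearranged: |∂P/∂n| = f ρ V_g
|∂P/∂n| = 1.39×10⁻⁴ × 0.979 × 12.0 = 1.64×10⁻³ Pa/m
Isobar spacing: Δn = ΔP/|∂P/∂n| = 500 Pa / 1.64×10⁻³ Pa/m = 305590 m ≈ 306 km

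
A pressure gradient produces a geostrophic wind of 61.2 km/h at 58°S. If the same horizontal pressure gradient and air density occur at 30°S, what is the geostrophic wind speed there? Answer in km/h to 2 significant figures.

With the same pressure gradient and density, V_g ∝ 1/f ∝ 1/sin φ.
V₂ = V₁ · sin φ₁ / sin φ₂ = 61.2 × sin 58° / sin 30°
V₂ = 61.2 × 0.8480/0.5000 = 100 km/h

100 km/h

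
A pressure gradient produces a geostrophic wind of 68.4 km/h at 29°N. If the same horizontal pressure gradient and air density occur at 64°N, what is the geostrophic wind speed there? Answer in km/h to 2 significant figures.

37 km/h

With the same pressure gradient and density, V_g ∝ 1/f ∝ 1/sin φ.
V₂ = V₁ · sin φ₁ / sin φ₂ = 68.4 × sin 29° / sin 64°
V₂ = 68.4 × 0.4848/0.8988 = 37 km/h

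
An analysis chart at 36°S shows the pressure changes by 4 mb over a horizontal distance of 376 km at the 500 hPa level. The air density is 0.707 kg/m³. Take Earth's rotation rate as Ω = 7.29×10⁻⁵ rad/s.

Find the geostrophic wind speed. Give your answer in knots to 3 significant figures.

Coriolis parameter at 36°S:
f = 2Ω sin φ = 2 × 7.29×10⁻⁵ × sin 36° = 8.57×10⁻⁵ s⁻¹
Pressure gradient: |∂P/∂n| = 400 Pa / 376000 m = 1.06×10⁻³ Pa/m
Geostrophic balance (pressure-gradient force = Coriolis force):
V_g = (1/(fρ)) |∂P/∂n| = 1.06×10⁻³ / (8.57×10⁻⁵ × 0.707) = 17.6 m/s
Converting: 17.6 m/s × 1.944 = 34.1 knots

34.1 knots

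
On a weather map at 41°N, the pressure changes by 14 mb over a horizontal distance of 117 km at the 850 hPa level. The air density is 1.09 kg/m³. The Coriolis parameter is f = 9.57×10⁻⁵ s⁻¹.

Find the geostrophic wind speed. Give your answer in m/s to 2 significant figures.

110 m/s

Pressure gradient: |∂P/∂n| = 1400 Pa / 117000 m = 1.20×10⁻² Pa/m
Geostrophic balance (pressure-gradient force = Coriolis force):
V_g = (1/(fρ)) |∂P/∂n| = 1.20×10⁻² / (9.57×10⁻⁵ × 1.09) = 115 m/s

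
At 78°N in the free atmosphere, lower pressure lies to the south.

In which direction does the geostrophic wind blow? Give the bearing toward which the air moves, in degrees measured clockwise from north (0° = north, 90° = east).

The pressure-gradient force points toward the south (bearing 180°).
Geostrophic balance: in the Northern Hemisphere the Coriolis force deflects motion to the right, so the geostrophic wind blows 90° to the right of the pressure-gradient force (low pressure on the left).
Rotating 180° by 90° clockwise gives 270° — the wind blows toward the west.

270°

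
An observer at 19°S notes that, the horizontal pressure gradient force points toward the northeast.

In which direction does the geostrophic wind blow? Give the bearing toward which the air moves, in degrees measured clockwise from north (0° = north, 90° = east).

315°

The pressure-gradient force points toward the northeast (bearing 045°).
Geostrophic balance: in the Southern Hemisphere the Coriolis force deflects motion to the left, so the geostrophic wind blows 90° to the left of the pressure-gradient force (low pressure on the right).
Rotating 045° by 90° counterclockwise gives 315° — the wind blows toward the northwest.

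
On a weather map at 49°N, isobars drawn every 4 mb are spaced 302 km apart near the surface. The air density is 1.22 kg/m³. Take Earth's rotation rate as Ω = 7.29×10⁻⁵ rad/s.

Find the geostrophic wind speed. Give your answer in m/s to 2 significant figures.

Coriolis parameter at 49°N:
f = 2Ω sin φ = 2 × 7.29×10⁻⁵ × sin 49° = 1.10×10⁻⁴ s⁻¹
Pressure gradient: |∂P/∂n| = 400 Pa / 302000 m = 1.32×10⁻³ Pa/m
Geostrophic balance (pressure-gradient force = Coriolis force):
V_g = (1/(fρ)) |∂P/∂n| = 1.32×10⁻³ / (1.10×10⁻⁴ × 1.22) = 9.87 m/s

9.9 m/s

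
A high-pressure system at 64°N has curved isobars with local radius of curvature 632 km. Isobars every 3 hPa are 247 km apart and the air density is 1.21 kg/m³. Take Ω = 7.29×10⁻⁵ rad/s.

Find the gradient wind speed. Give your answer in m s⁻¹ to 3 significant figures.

Coriolis parameter at 64°N:
f = 2Ω sin φ = 2 × 7.29×10⁻⁵ × sin 64° = 1.31×10⁻⁴ s⁻¹
Pressure gradient: |∂P/∂n| = 300 Pa / 247000 m = 1.21×10⁻³ Pa/m
Geostrophic speed: V_g = |∂P/∂n|/(fρ) = 1.21×10⁻³/(1.31×10⁻⁴ × 1.21) = 7.66 m/s
Around a high, pressure-gradient force acts outward with centrifugal, so Coriolis balances both:
fV = (1/ρ)|∂P/∂n| + V²/R  →  V² − fR·V + fR·V_g = 0
With fR = 1.31×10⁻⁴ × 632×10³ m = 82.8 m/s:
V = [fR − √((fR)² − 4 fR V_g)]/2 = [82.8 − √(82.8² − 4×82.8×7.66)]/2 = 8.54 m/s
Supergeostrophic (V > V_g = 7.66 m/s), as expected around a high.

8.54 m s⁻¹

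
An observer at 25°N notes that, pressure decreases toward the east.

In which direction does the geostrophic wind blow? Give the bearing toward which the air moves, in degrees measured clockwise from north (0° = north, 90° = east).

The pressure-gradient force points toward the east (bearing 090°).
Geostrophic balance: in the Northern Hemisphere the Coriolis force deflects motion to the right, so the geostrophic wind blows 90° to the right of the pressure-gradient force (low pressure on the left).
Rotating 090° by 90° clockwise gives 180° — the wind blows toward the south.

180°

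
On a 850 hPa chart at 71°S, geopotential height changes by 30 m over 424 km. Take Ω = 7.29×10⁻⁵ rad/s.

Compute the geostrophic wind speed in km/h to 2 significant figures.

Coriolis parameter at 71°S:
f = 2Ω sin φ = 2 × 7.29×10⁻⁵ × sin 71° = 1.38×10⁻⁴ s⁻¹
Height gradient: |∂Z/∂n| = 30 m / 424000 m = 7.08×10⁻⁵
On a pressure surface, geostrophic balance gives V_g = (g/f)|∂Z/∂n|:
V_g = 9.81 × 7.08×10⁻⁵ / 1.38×10⁻⁴ = 5.03 m/s
Converting: 5.03 m/s × 3.6 = 18 km/h

18 km/h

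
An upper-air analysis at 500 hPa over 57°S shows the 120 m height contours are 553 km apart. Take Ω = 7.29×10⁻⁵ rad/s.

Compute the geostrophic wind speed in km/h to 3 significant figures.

62.7 km/h

Coriolis parameter at 57°S:
f = 2Ω sin φ = 2 × 7.29×10⁻⁵ × sin 57° = 1.22×10⁻⁴ s⁻¹
Height gradient: |∂Z/∂n| = 120 m / 553000 m = 2.17×10⁻⁴
On a pressure surface, geostrophic balance gives V_g = (g/f)|∂Z/∂n|:
V_g = 9.81 × 2.17×10⁻⁴ / 1.22×10⁻⁴ = 17.4 m/s
Converting: 17.4 m/s × 3.6 = 62.7 km/h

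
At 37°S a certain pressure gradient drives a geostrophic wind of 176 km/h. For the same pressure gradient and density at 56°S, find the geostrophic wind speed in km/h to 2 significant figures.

With the same pressure gradient and density, V_g ∝ 1/f ∝ 1/sin φ.
V₂ = V₁ · sin φ₁ / sin φ₂ = 176 × sin 37° / sin 56°
V₂ = 176 × 0.6018/0.8290 = 130 km/h

130 km/h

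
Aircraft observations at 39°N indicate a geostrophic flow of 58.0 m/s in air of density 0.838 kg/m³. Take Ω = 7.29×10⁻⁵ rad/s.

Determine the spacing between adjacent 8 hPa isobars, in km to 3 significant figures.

179 km

Coriolis parameter at 39°N:
f = 2Ω sin φ = 2 × 7.29×10⁻⁵ × sin 39° = 9.18×10⁻⁵ s⁻¹
Geostrophic balance rearranged: |∂P/∂n| = f ρ V_g
|∂P/∂n| = 9.18×10⁻⁵ × 0.838 × 58.0 = 4.46×10⁻³ Pa/m
Isobar spacing: Δn = ΔP/|∂P/∂n| = 800 Pa / 4.46×10⁻³ Pa/m = 179386 m ≈ 179 km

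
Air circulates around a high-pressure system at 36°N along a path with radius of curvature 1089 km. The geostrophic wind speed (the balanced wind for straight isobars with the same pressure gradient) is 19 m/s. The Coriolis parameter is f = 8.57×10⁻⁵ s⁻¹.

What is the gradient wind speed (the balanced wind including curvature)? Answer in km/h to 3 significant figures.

Around a high, pressure-gradient force acts outward with centrifugal, so Coriolis balances both:
fV = (1/ρ)|∂P/∂n| + V²/R  →  V² − fR·V + fR·V_g = 0
With fR = 8.57×10⁻⁵ × 1089×10³ m = 93.3 m/s:
V = [fR − √((fR)² − 4 fR V_g)]/2 = [93.3 − √(93.3² − 4×93.3×19)]/2 = 26.6 m/s
Supergeostrophic (V > V_g = 19 m/s), as expected around a high.
Converting: 26.6 m/s × 3.6 = 95.6 km/h

95.6 km/h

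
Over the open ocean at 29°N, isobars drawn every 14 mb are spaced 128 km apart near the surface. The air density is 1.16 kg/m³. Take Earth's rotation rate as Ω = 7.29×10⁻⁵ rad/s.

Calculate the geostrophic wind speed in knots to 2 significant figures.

Coriolis parameter at 29°N:
f = 2Ω sin φ = 2 × 7.29×10⁻⁵ × sin 29° = 7.07×10⁻⁵ s⁻¹
Pressure gradient: |∂P/∂n| = 1400 Pa / 128000 m = 1.09×10⁻² Pa/m
Geostrophic balance (pressure-gradient force = Coriolis force):
V_g = (1/(fρ)) |∂P/∂n| = 1.09×10⁻² / (7.07×10⁻⁵ × 1.16) = 133 m/s
Converting: 133 m/s × 1.944 = 260 knots

260 knots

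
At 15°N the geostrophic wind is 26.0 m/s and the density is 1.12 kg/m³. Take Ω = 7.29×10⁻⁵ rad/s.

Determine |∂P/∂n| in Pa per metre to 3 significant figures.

Coriolis parameter at 15°N:
f = 2Ω sin φ = 2 × 7.29×10⁻⁵ × sin 15° = 3.77×10⁻⁵ s⁻¹
Geostrophic balance rearranged: |∂P/∂n| = f ρ V_g
|∂P/∂n| = 3.77×10⁻⁵ × 1.12 × 26.0 = 1.10×10⁻³ Pa/m

1.10×10⁻³ Pa/m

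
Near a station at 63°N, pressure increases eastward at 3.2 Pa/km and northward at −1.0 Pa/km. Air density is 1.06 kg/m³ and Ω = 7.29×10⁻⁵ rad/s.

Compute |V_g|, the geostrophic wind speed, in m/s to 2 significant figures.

24 m/s

Coriolis parameter at 63°N:
f = 2Ω sin φ = 2 × 7.29×10⁻⁵ × sin 63° = 1.30×10⁻⁴ s⁻¹
Component geostrophic relations (x east, y north):
u_g = −(1/(fρ)) ∂P/∂y,  v_g = (1/(fρ)) ∂P/∂x
u_g = −(−1.0×10⁻³)/(1.30×10⁻⁴ × 1.06) = 7.26 m/s;  v_g = (3.2×10⁻³)/(1.30×10⁻⁴ × 1.06) = 23.2 m/s
|V_g| = √(u_g² + v_g²) = 24.3 m/s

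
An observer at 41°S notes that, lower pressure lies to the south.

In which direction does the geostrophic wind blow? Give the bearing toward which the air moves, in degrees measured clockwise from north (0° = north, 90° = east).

The pressure-gradient force points toward the south (bearing 180°).
Geostrophic balance: in the Southern Hemisphere the Coriolis force deflects motion to the left, so the geostrophic wind blows 90° to the left of the pressure-gradient force (low pressure on the right).
Rotating 180° by 90° counterclockwise gives 090° — the wind blows toward the east.

090°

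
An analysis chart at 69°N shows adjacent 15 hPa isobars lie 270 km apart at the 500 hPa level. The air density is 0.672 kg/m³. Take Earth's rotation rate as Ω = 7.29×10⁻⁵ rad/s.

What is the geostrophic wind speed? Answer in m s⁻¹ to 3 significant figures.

60.7 m s⁻¹

Coriolis parameter at 69°N:
f = 2Ω sin φ = 2 × 7.29×10⁻⁵ × sin 69° = 1.36×10⁻⁴ s⁻¹
Pressure gradient: |∂P/∂n| = 1500 Pa / 270000 m = 5.56×10⁻³ Pa/m
Geostrophic balance (pressure-gradient force = Coriolis force):
V_g = (1/(fρ)) |∂P/∂n| = 5.56×10⁻³ / (1.36×10⁻⁴ × 0.672) = 60.7 m/s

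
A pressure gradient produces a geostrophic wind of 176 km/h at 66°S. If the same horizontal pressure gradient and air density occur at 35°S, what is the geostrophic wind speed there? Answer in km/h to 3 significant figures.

With the same pressure gradient and density, V_g ∝ 1/f ∝ 1/sin φ.
V₂ = V₁ · sin φ₁ / sin φ₂ = 176 × sin 66° / sin 35°
V₂ = 176 × 0.9135/0.5736 = 280 km/h

280 km/h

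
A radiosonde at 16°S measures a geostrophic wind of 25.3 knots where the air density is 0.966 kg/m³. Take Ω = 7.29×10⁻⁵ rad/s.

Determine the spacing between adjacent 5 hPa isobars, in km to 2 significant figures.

990 km

Coriolis parameter at 16°S:
f = 2Ω sin φ = 2 × 7.29×10⁻⁵ × sin 16° = 4.02×10⁻⁵ s⁻¹
Wind speed in SI: 25.3 knots = 13.0 m/s
Geostrophic balance rearranged: |∂P/∂n| = f ρ V_g
|∂P/∂n| = 4.02×10⁻⁵ × 0.966 × 13.0 = 5.05×10⁻⁴ Pa/m
Isobar spacing: Δn = ΔP/|∂P/∂n| = 500 Pa / 5.05×10⁻⁴ Pa/m = 989552 m ≈ 990 km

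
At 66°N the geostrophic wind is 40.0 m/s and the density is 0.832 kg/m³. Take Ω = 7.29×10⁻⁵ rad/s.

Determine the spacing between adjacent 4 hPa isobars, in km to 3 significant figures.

Coriolis parameter at 66°N:
f = 2Ω sin φ = 2 × 7.29×10⁻⁵ × sin 66° = 1.33×10⁻⁴ s⁻¹
Geostrophic balance rearranged: |∂P/∂n| = f ρ V_g
|∂P/∂n| = 1.33×10⁻⁴ × 0.832 × 40.0 = 4.43×10⁻³ Pa/m
Isobar spacing: Δn = ΔP/|∂P/∂n| = 400 Pa / 4.43×10⁻³ Pa/m = 90238 m ≈ 90.2 km

90.2 km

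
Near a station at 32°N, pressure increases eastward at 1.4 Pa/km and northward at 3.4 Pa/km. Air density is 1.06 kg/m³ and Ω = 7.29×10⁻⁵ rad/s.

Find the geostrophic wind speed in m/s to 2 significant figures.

45 m/s

Coriolis parameter at 32°N:
f = 2Ω sin φ = 2 × 7.29×10⁻⁵ × sin 32° = 7.73×10⁻⁵ s⁻¹
Component geostrophic relations (x east, y north):
u_g = −(1/(fρ)) ∂P/∂y,  v_g = (1/(fρ)) ∂P/∂x
u_g = −(3.4×10⁻³)/(7.73×10⁻⁵ × 1.06) = −41.5 m/s;  v_g = (1.4×10⁻³)/(7.73×10⁻⁵ × 1.06) = 17.1 m/s
|V_g| = √(u_g² + v_g²) = 44.9 m/s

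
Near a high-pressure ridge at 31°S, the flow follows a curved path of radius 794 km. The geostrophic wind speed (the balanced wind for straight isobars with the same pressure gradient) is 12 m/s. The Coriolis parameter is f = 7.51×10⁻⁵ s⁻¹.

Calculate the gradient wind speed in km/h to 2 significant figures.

60 km/h

Around a high, pressure-gradient force acts outward with centrifugal, so Coriolis balances both:
fV = (1/ρ)|∂P/∂n| + V²/R  →  V² − fR·V + fR·V_g = 0
With fR = 7.51×10⁻⁵ × 794×10³ m = 59.6 m/s:
V = [fR − √((fR)² − 4 fR V_g)]/2 = [59.6 − √(59.6² − 4×59.6×12)]/2 = 16.6 m/s
Supergeostrophic (V > V_g = 12 m/s), as expected around a high.
Converting: 16.6 m/s × 3.6 = 60 km/h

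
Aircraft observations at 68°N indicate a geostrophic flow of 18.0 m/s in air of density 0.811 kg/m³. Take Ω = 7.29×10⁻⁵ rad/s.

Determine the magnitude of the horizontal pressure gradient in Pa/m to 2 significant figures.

2.0×10⁻³ Pa/m

Coriolis parameter at 68°N:
f = 2Ω sin φ = 2 × 7.29×10⁻⁵ × sin 68° = 1.35×10⁻⁴ s⁻¹
Geostrophic balance rearranged: |∂P/∂n| = f ρ V_g
|∂P/∂n| = 1.35×10⁻⁴ × 0.811 × 18.0 = 1.97×10⁻³ Pa/m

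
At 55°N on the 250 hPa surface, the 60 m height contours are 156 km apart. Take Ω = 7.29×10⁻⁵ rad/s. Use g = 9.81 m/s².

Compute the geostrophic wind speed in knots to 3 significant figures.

61.4 knots

Coriolis parameter at 55°N:
f = 2Ω sin φ = 2 × 7.29×10⁻⁵ × sin 55° = 1.19×10⁻⁴ s⁻¹
Height gradient: |∂Z/∂n| = 60 m / 156000 m = 3.85×10⁻⁴
On a pressure surface, geostrophic balance gives V_g = (g/f)|∂Z/∂n|:
V_g = 9.81 × 3.85×10⁻⁴ / 1.19×10⁻⁴ = 31.6 m/s
Converting: 31.6 m/s × 1.944 = 61.4 knots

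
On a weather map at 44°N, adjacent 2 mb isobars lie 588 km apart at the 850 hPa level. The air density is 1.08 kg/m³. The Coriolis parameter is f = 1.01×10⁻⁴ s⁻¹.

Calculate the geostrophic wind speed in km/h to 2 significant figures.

Pressure gradient: |∂P/∂n| = 200 Pa / 588000 m = 3.40×10⁻⁴ Pa/m
Geostrophic balance (pressure-gradient force = Coriolis force):
V_g = (1/(fρ)) |∂P/∂n| = 3.40×10⁻⁴ / (1.01×10⁻⁴ × 1.08) = 3.12 m/s
Converting: 3.12 m/s × 3.6 = 11 km/h

11 km/h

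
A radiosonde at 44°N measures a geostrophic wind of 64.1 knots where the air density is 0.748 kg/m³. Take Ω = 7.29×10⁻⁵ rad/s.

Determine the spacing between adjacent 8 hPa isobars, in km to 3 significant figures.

320 km

Coriolis parameter at 44°N:
f = 2Ω sin φ = 2 × 7.29×10⁻⁵ × sin 44° = 1.01×10⁻⁴ s⁻¹
Wind speed in SI: 64.1 knots = 33.0 m/s
Geostrophic balance rearranged: |∂P/∂n| = f ρ V_g
|∂P/∂n| = 1.01×10⁻⁴ × 0.748 × 33.0 = 2.50×10⁻³ Pa/m
Isobar spacing: Δn = ΔP/|∂P/∂n| = 800 Pa / 2.50×10⁻³ Pa/m = 320231 m ≈ 320 km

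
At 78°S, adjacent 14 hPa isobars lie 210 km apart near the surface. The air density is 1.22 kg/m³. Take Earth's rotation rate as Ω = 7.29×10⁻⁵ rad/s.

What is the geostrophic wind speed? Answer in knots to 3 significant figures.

Coriolis parameter at 78°S:
f = 2Ω sin φ = 2 × 7.29×10⁻⁵ × sin 78° = 1.43×10⁻⁴ s⁻¹
Pressure gradient: |∂P/∂n| = 1400 Pa / 210000 m = 6.67×10⁻³ Pa/m
Geostrophic balance (pressure-gradient force = Coriolis force):
V_g = (1/(fρ)) |∂P/∂n| = 6.67×10⁻³ / (1.43×10⁻⁴ × 1.22) = 38.3 m/s
Converting: 38.3 m/s × 1.944 = 74.5 knots

74.5 knots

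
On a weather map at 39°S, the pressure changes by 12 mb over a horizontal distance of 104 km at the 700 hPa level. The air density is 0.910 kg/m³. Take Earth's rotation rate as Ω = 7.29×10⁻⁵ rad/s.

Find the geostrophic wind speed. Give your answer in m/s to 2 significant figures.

Coriolis parameter at 39°S:
f = 2Ω sin φ = 2 × 7.29×10⁻⁵ × sin 39° = 9.18×10⁻⁵ s⁻¹
Pressure gradient: |∂P/∂n| = 1200 Pa / 104000 m = 1.15×10⁻² Pa/m
Geostrophic balance (pressure-gradient force = Coriolis force):
V_g = (1/(fρ)) |∂P/∂n| = 1.15×10⁻² / (9.18×10⁻⁵ × 0.910) = 138 m/s

140 m/s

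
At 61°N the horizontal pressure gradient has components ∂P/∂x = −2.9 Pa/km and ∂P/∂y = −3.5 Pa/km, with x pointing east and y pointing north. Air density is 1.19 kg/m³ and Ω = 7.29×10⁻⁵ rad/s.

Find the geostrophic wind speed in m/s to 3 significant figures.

30.0 m/s

Coriolis parameter at 61°N:
f = 2Ω sin φ = 2 × 7.29×10⁻⁵ × sin 61° = 1.28×10⁻⁴ s⁻¹
Component geostrophic relations (x east, y north):
u_g = −(1/(fρ)) ∂P/∂y,  v_g = (1/(fρ)) ∂P/∂x
u_g = −(−3.5×10⁻³)/(1.28×10⁻⁴ × 1.19) = 23.1 m/s;  v_g = (−2.9×10⁻³)/(1.28×10⁻⁴ × 1.19) = −19.1 m/s
|V_g| = √(u_g² + v_g²) = 30.0 m/s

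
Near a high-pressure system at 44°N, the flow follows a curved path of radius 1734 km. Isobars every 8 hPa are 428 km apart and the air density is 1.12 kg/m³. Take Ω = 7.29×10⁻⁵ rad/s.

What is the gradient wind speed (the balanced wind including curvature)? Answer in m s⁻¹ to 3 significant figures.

Coriolis parameter at 44°N:
f = 2Ω sin φ = 2 × 7.29×10⁻⁵ × sin 44° = 1.01×10⁻⁴ s⁻¹
Pressure gradient: |∂P/∂n| = 800 Pa / 428000 m = 1.87×10⁻³ Pa/m
Geostrophic speed: V_g = |∂P/∂n|/(fρ) = 1.87×10⁻³/(1.01×10⁻⁴ × 1.12) = 16.5 m/s
Around a high, pressure-gradient force acts outward with centrifugal, so Coriolis balances both:
fV = (1/ρ)|∂P/∂n| + V²/R  →  V² − fR·V + fR·V_g = 0
With fR = 1.01×10⁻⁴ × 1734×10³ m = 176 m/s:
V = [fR − √((fR)² − 4 fR V_g)]/2 = [176 − √(176² − 4×176×16.5)]/2 = 18.4 m/s
Supergeostrophic (V > V_g = 16.5 m/s), as expected around a high.

18.4 m s⁻¹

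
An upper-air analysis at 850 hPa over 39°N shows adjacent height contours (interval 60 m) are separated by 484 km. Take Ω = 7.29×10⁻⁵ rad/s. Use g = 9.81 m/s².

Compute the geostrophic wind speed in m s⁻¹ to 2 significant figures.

Coriolis parameter at 39°N:
f = 2Ω sin φ = 2 × 7.29×10⁻⁵ × sin 39° = 9.18×10⁻⁵ s⁻¹
Height gradient: |∂Z/∂n| = 60 m / 484000 m = 1.24×10⁻⁴
On a pressure surface, geostrophic balance gives V_g = (g/f)|∂Z/∂n|:
V_g = 9.81 × 1.24×10⁻⁴ / 9.18×10⁻⁵ = 13.3 m/s

13 m s⁻¹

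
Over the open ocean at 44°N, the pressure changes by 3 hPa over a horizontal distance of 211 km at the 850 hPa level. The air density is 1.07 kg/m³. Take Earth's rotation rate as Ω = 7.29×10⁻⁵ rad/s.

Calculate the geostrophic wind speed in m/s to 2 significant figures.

13 m/s

Coriolis parameter at 44°N:
f = 2Ω sin φ = 2 × 7.29×10⁻⁵ × sin 44° = 1.01×10⁻⁴ s⁻¹
Pressure gradient: |∂P/∂n| = 300 Pa / 211000 m = 1.42×10⁻³ Pa/m
Geostrophic balance (pressure-gradient force = Coriolis force):
V_g = (1/(fρ)) |∂P/∂n| = 1.42×10⁻³ / (1.01×10⁻⁴ × 1.07) = 13.1 m/s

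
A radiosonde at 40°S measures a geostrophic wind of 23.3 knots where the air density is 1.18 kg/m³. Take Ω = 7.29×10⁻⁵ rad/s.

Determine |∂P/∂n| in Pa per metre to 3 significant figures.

1.33×10⁻³ Pa/m

Coriolis parameter at 40°S:
f = 2Ω sin φ = 2 × 7.29×10⁻⁵ × sin 40° = 9.37×10⁻⁵ s⁻¹
Wind speed in SI: 23.3 knots = 12.0 m/s
Geostrophic balance rearranged: |∂P/∂n| = f ρ V_g
|∂P/∂n| = 9.37×10⁻⁵ × 1.18 × 12.0 = 1.33×10⁻³ Pa/m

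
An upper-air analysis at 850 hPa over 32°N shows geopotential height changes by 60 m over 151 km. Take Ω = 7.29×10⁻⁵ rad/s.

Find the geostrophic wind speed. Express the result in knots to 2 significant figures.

98 knots

Coriolis parameter at 32°N:
f = 2Ω sin φ = 2 × 7.29×10⁻⁵ × sin 32° = 7.73×10⁻⁵ s⁻¹
Height gradient: |∂Z/∂n| = 60 m / 151000 m = 3.97×10⁻⁴
On a pressure surface, geostrophic balance gives V_g = (g/f)|∂Z/∂n|:
V_g = 9.81 × 3.97×10⁻⁴ / 7.73×10⁻⁵ = 50.5 m/s
Converting: 50.5 m/s × 1.944 = 98 knots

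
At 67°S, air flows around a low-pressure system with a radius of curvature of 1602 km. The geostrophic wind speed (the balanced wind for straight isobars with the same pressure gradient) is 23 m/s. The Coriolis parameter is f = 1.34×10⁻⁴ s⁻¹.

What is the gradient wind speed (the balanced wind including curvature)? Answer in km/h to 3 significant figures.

Around a low, centrifugal force acts outward with Coriolis, so pressure-gradient force balances both:
(1/ρ)|∂P/∂n| = fV + V²/R  →  V² + fR·V − fR·V_g = 0
With fR = 1.34×10⁻⁴ × 1602×10³ m = 215 m/s:
V = [−fR + √((fR)² + 4 fR V_g)]/2 = [−215 + √(215² + 4×215×23)]/2 = 21 m/s
Subgeostrophic (V < V_g = 23 m/s), as expected around a low.
Converting: 21 m/s × 3.6 = 75.4 km/h

75.4 km/h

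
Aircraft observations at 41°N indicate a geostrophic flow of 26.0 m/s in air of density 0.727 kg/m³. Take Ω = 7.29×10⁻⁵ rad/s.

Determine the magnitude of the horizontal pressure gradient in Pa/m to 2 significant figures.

Coriolis parameter at 41°N:
f = 2Ω sin φ = 2 × 7.29×10⁻⁵ × sin 41° = 9.57×10⁻⁵ s⁻¹
Geostrophic balance rearranged: |∂P/∂n| = f ρ V_g
|∂P/∂n| = 9.57×10⁻⁵ × 0.727 × 26.0 = 1.81×10⁻³ Pa/m

1.8×10⁻³ Pa/m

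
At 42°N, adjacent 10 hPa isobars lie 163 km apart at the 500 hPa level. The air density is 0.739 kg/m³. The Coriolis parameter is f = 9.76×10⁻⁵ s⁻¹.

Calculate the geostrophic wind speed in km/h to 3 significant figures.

306 km/h

Pressure gradient: |∂P/∂n| = 1000 Pa / 163000 m = 6.13×10⁻³ Pa/m
Geostrophic balance (pressure-gradient force = Coriolis force):
V_g = (1/(fρ)) |∂P/∂n| = 6.13×10⁻³ / (9.76×10⁻⁵ × 0.739) = 85.1 m/s
Converting: 85.1 m/s × 3.6 = 306 km/h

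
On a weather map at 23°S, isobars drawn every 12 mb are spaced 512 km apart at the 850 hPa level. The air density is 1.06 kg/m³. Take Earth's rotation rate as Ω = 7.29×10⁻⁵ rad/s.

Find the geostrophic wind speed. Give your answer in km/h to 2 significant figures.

Coriolis parameter at 23°S:
f = 2Ω sin φ = 2 × 7.29×10⁻⁵ × sin 23° = 5.70×10⁻⁵ s⁻¹
Pressure gradient: |∂P/∂n| = 1200 Pa / 512000 m = 2.34×10⁻³ Pa/m
Geostrophic balance (pressure-gradient force = Coriolis force):
V_g = (1/(fρ)) |∂P/∂n| = 2.34×10⁻³ / (5.70×10⁻⁵ × 1.06) = 38.8 m/s
Converting: 38.8 m/s × 3.6 = 140 km/h

140 km/h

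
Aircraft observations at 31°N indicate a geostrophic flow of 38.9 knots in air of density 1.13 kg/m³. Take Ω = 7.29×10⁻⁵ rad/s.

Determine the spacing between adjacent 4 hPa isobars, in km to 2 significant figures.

Coriolis parameter at 31°N:
f = 2Ω sin φ = 2 × 7.29×10⁻⁵ × sin 31° = 7.51×10⁻⁵ s⁻¹
Wind speed in SI: 38.9 knots = 20.0 m/s
Geostrophic balance rearranged: |∂P/∂n| = f ρ V_g
|∂P/∂n| = 7.51×10⁻⁵ × 1.13 × 20.0 = 1.70×10⁻³ Pa/m
Isobar spacing: Δn = ΔP/|∂P/∂n| = 400 Pa / 1.70×10⁻³ Pa/m = 235558 m ≈ 240 km

240 km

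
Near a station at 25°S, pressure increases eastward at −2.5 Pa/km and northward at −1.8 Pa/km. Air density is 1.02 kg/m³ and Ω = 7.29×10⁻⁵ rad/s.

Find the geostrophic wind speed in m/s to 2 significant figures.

49 m/s

Coriolis parameter at 25°S:
f = 2Ω sin φ = 2 × 7.29×10⁻⁵ × sin 25° = 6.16×10⁻⁵ s⁻¹
In the Southern Hemisphere f is negative: f = −6.16×10⁻⁵ s⁻¹.
Component geostrophic relations (x east, y north):
u_g = −(1/(fρ)) ∂P/∂y,  v_g = (1/(fρ)) ∂P/∂x
u_g = −(−1.8×10⁻³)/(−6.16×10⁻⁵ × 1.02) = −28.6 m/s;  v_g = (−2.5×10⁻³)/(−6.16×10⁻⁵ × 1.02) = 39.8 m/s
|V_g| = √(u_g² + v_g²) = 49.0 m/s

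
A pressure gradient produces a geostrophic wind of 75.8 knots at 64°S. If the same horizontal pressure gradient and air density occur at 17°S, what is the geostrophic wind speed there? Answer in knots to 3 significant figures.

233 knots

With the same pressure gradient and density, V_g ∝ 1/f ∝ 1/sin φ.
V₂ = V₁ · sin φ₁ / sin φ₂ = 75.8 × sin 64° / sin 17°
V₂ = 75.8 × 0.8988/0.2924 = 233 knots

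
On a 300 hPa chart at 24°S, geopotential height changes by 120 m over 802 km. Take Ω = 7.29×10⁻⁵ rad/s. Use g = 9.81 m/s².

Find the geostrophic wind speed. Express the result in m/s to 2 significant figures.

25 m/s

Coriolis parameter at 24°S:
f = 2Ω sin φ = 2 × 7.29×10⁻⁵ × sin 24° = 5.93×10⁻⁵ s⁻¹
Height gradient: |∂Z/∂n| = 120 m / 802000 m = 1.50×10⁻⁴
On a pressure surface, geostrophic balance gives V_g = (g/f)|∂Z/∂n|:
V_g = 9.81 × 1.50×10⁻⁴ / 5.93×10⁻⁵ = 24.8 m/s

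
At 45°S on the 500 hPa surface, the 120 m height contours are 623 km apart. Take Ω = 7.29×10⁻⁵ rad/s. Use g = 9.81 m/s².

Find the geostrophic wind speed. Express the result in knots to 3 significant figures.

35.6 knots

Coriolis parameter at 45°S:
f = 2Ω sin φ = 2 × 7.29×10⁻⁵ × sin 45° = 1.03×10⁻⁴ s⁻¹
Height gradient: |∂Z/∂n| = 120 m / 623000 m = 1.93×10⁻⁴
On a pressure surface, geostrophic balance gives V_g = (g/f)|∂Z/∂n|:
V_g = 9.81 × 1.93×10⁻⁴ / 1.03×10⁻⁴ = 18.3 m/s
Converting: 18.3 m/s × 1.944 = 35.6 knots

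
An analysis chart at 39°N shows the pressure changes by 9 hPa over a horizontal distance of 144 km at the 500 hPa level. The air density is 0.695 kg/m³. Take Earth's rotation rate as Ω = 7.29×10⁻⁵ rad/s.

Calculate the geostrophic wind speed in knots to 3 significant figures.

Coriolis parameter at 39°N:
f = 2Ω sin φ = 2 × 7.29×10⁻⁵ × sin 39° = 9.18×10⁻⁵ s⁻¹
Pressure gradient: |∂P/∂n| = 900 Pa / 144000 m = 6.25×10⁻³ Pa/m
Geostrophic balance (pressure-gradient force = Coriolis force):
V_g = (1/(fρ)) |∂P/∂n| = 6.25×10⁻³ / (9.18×10⁻⁵ × 0.695) = 98.0 m/s
Converting: 98.0 m/s × 1.944 = 191 knots

191 knots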